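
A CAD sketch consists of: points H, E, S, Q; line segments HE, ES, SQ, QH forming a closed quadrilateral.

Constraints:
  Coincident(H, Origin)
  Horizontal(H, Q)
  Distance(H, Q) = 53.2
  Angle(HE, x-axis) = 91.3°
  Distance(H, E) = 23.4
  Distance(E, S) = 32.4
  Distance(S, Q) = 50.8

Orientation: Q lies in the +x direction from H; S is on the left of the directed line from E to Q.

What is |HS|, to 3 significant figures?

49.7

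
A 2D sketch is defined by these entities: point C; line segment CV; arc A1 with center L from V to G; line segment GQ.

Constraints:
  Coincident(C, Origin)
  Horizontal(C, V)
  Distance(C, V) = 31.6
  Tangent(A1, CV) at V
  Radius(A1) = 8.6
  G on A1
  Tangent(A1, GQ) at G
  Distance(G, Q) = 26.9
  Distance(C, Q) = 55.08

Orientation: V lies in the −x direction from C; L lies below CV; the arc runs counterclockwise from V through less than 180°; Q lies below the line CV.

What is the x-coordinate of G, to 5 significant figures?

-40.152

Checks: |LG| = 8.600 ✓; ∠(LG, GQ) = 90.00° ✓; |GQ| = 26.90 ✓; |CQ| = 55.08 ✓.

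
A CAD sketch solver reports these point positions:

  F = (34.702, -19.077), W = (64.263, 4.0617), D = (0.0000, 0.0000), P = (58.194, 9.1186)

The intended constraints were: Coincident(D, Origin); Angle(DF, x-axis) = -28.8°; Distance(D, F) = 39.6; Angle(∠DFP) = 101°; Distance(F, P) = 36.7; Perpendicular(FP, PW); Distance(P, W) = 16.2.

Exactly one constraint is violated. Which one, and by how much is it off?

Distance(P, W) = 16.2 — off by 8.30.

D = (0.00, 0.00) ✓; DF at -28.80° ✓; |DF| = 39.60 ✓; ∠DFP = 101.0° ✓; |FP| = 36.70 ✓; ∠(FP, PW) = 90.00° ✓; |PW| = 7.900 ✗.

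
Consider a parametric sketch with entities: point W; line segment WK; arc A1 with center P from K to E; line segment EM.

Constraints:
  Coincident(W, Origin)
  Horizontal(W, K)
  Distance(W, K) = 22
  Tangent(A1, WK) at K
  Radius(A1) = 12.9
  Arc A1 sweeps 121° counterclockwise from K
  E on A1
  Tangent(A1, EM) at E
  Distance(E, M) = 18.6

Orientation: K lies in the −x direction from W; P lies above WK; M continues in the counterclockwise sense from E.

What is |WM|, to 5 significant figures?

40.994

W is at the origin; WK is horizontal with |WK| = 22.0 and K on the −x side, so K = (-22.000, 0.0000). Since A1 is tangent to WK there, PK ⟂ WK, so P = K + (0, 12.9) = (-22.000, 12.900). On A1, K sits at bearing -90° from P; a 121° counterclockwise sweep puts E at bearing 31°, so E = P + 12.9·(cos 31°, sin 31°) = (-10.943, 19.544). A1 meets EM tangentially, so PE is at right angles to EM, so EM runs along (−sin 31°, cos 31°); with |EM| = 18.6, M = (-20.522, 35.487). Then |WM| = |M − W| = 40.994.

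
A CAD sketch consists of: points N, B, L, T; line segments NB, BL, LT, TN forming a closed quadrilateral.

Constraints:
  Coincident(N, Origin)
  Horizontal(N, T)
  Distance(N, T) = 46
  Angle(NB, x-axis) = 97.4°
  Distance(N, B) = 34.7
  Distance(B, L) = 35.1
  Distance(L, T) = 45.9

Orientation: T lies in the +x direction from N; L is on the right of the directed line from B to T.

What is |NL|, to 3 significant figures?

0.403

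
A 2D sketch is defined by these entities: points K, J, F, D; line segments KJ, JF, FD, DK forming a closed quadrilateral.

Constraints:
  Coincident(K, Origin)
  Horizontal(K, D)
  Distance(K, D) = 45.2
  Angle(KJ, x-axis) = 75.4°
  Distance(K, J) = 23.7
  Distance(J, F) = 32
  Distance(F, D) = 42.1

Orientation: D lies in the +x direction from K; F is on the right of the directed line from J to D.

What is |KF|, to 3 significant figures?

9.89

Checks: |JF| = 32.00 ✓; |FD| = 42.10 ✓.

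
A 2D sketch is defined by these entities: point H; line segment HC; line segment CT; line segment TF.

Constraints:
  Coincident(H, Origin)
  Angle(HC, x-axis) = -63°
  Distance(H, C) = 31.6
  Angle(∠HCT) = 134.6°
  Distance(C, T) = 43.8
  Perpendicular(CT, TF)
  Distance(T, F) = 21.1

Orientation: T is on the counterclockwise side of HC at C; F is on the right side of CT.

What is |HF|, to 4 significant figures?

79.09

∠HCT = 134.6°, so CT runs at -63.0° + (180° − 134.6°) = -17.60° from the x-axis; with |CT| = 43.8, T = C + 43.8·(cos -17.60°, sin -17.60°) = (56.10, -41.40). The perpendicularity gives TF at right angles to CT; with |TF| = 21.1 on the right of CT, F = T + 21.1·(-0.3024, -0.9532) = (49.72, -61.51). Then |HF| = |F − H| = 79.09.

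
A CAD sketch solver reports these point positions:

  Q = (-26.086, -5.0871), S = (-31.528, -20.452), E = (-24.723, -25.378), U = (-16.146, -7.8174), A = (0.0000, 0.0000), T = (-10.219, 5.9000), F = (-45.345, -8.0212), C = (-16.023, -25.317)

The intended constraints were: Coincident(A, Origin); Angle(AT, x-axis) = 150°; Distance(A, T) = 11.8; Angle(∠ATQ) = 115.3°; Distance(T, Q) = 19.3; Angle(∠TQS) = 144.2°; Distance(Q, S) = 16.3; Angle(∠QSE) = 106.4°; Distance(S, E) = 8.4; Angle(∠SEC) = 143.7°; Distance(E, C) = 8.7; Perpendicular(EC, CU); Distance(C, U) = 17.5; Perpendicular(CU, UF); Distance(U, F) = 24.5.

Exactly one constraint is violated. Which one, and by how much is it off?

Distance(U, F) = 24.5 — off by 4.70.

A = (0.00, 0.00) ✓; AT at 150.0° ✓; |AT| = 11.80 ✓; ∠ATQ = 115.3° ✓; |TQ| = 19.30 ✓; ∠TQS = 144.2° ✓; |QS| = 16.30 ✓; ∠QSE = 106.4° ✓; |SE| = 8.401 ✓; ∠SEC = 143.7° ✓; |EC| = 8.700 ✓; ∠(EC, CU) = 90.00° ✓; |CU| = 17.50 ✓; ∠(CU, UF) = 90.00° ✓; |UF| = 29.20 ✗.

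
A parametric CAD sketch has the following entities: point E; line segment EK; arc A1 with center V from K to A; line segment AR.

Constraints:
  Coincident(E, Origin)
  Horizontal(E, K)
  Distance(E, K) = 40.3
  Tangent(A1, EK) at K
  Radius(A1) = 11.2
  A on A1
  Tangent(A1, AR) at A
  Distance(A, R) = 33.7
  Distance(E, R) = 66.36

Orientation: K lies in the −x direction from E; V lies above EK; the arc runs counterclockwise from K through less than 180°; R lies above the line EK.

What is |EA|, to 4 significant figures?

35.05

E is at the origin; EK is horizontal with |EK| = 40.3 and K on the −x side, so K = (-40.30, 0.000). Since A1 is tangent to EK there, VK ⟂ EK, so V = K + (0, 11.2) = (-40.30, 11.20). Since VA ⟂ AR (tangency), |VR| = √(11.2² + 33.7²) = 35.51 regardless of where A sits on A1. So R lies on both circle(E, 66.36) and circle(V, 35.51); the above-EK intersection is R = (-47.94, 45.88). A is the foot of the tangent from R: A = (-30.68, 16.94).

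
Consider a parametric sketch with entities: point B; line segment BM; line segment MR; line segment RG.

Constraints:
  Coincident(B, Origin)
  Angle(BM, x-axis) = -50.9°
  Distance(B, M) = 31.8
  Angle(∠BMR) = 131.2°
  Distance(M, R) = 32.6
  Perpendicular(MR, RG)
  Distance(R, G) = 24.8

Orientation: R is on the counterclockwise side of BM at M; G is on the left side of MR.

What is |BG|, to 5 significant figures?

53.553

∠BMR = 131.2°, so MR runs at -50.9° + (180° − 131.2°) = -2.1000° from the x-axis; with |MR| = 32.6, R = M + 32.6·(cos -2.1000°, sin -2.1000°) = (52.634, -25.873). The perpendicularity gives RG at right angles to MR; with |RG| = 24.8 on the left of MR, G = R + 24.8·(0.036644, 0.99933) = (53.542, -1.0895). Then |BG| = |G − B| = 53.553.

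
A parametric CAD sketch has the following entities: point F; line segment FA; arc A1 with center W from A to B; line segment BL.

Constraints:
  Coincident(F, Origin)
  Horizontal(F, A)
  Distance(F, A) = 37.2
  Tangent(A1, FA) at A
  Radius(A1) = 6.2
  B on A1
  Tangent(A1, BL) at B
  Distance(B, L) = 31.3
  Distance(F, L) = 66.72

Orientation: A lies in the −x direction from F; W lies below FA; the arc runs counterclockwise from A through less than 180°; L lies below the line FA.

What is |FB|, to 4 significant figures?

42.29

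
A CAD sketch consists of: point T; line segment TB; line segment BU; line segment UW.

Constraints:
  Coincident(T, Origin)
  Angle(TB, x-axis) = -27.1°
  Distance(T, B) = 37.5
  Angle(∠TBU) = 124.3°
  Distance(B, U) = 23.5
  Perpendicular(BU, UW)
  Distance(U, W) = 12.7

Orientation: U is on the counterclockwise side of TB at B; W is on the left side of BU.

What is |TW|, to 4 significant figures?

48.23

T is at the origin; TB runs at -27.1° with length 37.5, so B = 37.5·(cos -27.1°, sin -27.1°) = (33.38, -17.08). ∠TBU = 124.3°, so BU runs at -27.1° + (180° − 124.3°) = 28.60° from the x-axis; with |BU| = 23.5, U = B + 23.5·(cos 28.60°, sin 28.60°) = (54.02, -5.834). The perpendicularity gives UW at right angles to BU; with |UW| = 12.7 on the left of BU, W = U + 12.7·(-0.4787, 0.8780) = (47.94, 5.317). Then |TW| = |W − T| = 48.23.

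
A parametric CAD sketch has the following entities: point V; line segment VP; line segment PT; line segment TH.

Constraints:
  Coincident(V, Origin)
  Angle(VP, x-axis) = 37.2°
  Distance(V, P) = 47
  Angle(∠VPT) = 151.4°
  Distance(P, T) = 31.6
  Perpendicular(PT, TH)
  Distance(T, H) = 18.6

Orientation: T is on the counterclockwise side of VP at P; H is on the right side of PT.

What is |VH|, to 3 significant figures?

83.7

∠VPT = 151.4°, so PT runs at 37.2° + (180° − 151.4°) = 65.8° from the x-axis; with |PT| = 31.6, T = P + 31.6·(cos 65.8°, sin 65.8°) = (50.4, 57.2). The perpendicularity gives TH at right angles to PT; with |TH| = 18.6 on the right of PT, H = T + 18.6·(0.912, -0.410) = (67.4, 49.6). Then |VH| = |H − V| = 83.7.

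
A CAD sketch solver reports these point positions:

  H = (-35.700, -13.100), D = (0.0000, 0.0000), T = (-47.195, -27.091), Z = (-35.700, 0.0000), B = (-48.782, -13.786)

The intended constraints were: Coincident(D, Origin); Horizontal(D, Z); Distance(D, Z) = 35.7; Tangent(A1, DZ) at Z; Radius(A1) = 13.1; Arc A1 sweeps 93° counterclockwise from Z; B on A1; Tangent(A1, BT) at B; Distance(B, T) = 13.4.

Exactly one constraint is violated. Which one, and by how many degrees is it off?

Tangent(A1, BT) at B — off by 3.80°.

D = (0.00, 0.00) ✓; D.y = 0.00, Z.y = 0.00 ✓; |DZ| = 35.70 ✓; ∠(HZ, ZD) = 90.00° ✓; |HZ| = 13.10 ✓; bearing(H→B) − bearing(H→Z) = 93.00° ✓; |HB| = 13.10 ✓; ∠(HB, BT) = 86.20° ✗; |BT| = 13.40 ✓.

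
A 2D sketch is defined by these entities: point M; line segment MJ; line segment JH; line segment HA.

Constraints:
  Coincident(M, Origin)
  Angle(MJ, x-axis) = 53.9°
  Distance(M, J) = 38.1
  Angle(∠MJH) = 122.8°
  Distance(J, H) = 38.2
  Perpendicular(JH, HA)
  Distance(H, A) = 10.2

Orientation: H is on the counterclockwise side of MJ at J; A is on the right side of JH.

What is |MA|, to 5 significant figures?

72.423

∠MJH = 122.8°, so JH runs at 53.9° + (180° − 122.8°) = 111.10° from the x-axis; with |JH| = 38.2, H = J + 38.2·(cos 111.10°, sin 111.10°) = (8.6965, 66.423). JH is perpendicular to HA; with |HA| = 10.2 on the right of JH, A = H + 10.2·(0.93295, 0.36000) = (18.213, 70.095). Then |MA| = |A − M| = 72.423.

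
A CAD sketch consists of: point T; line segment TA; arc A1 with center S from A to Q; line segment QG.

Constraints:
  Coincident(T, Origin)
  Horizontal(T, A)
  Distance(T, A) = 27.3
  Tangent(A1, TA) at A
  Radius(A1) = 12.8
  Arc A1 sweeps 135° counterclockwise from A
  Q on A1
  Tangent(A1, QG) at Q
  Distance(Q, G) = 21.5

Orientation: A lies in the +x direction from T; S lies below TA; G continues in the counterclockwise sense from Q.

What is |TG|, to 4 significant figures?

49.92

On A1, A sits at bearing 90° from S; a 135° counterclockwise sweep puts Q at bearing 225°, so Q = S + 12.8·(cos 225°, sin 225°) = (18.25, -21.85). Tangency of A1 to QG means the radius SQ is perpendicular to QG, so QG runs along (−sin 225°, cos 225°); with |QG| = 21.5, G = (33.45, -37.05). Then |TG| = |G − T| = 49.92.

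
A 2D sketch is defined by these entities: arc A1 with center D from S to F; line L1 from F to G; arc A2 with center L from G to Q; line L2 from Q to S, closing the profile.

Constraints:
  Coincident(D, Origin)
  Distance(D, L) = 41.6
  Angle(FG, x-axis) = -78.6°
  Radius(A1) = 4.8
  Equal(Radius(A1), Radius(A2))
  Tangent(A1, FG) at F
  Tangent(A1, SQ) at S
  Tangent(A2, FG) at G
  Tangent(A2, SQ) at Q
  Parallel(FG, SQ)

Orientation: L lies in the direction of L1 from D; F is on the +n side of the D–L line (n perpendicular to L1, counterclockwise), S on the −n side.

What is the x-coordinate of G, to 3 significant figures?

12.9

Tangency of A1 to both parallel lines with radius 4.8 puts F and S at D ± 4.8·n: F = (4.71, 0.949), S = (-4.71, -0.949). Equal radii place G and Q the same way about L: G = L + 4.8·n = (12.9, -39.8), Q = L − 4.8·n = (3.52, -41.7). So G.x = 12.9.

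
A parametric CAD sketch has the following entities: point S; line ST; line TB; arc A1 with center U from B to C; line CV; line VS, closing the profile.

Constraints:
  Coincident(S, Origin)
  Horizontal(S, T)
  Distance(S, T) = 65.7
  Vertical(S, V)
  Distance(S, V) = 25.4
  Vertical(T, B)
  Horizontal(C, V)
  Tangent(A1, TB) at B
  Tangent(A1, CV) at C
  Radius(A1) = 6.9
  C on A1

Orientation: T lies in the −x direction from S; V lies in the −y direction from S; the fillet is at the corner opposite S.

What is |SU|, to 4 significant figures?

61.64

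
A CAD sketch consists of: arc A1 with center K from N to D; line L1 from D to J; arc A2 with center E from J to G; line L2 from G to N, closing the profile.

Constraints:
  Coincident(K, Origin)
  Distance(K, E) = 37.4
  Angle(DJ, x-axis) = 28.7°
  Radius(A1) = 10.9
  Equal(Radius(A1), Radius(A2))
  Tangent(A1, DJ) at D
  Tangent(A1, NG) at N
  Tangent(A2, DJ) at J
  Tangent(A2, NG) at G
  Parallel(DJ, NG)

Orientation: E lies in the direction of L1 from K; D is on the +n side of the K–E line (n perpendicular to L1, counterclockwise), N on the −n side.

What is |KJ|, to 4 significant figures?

38.96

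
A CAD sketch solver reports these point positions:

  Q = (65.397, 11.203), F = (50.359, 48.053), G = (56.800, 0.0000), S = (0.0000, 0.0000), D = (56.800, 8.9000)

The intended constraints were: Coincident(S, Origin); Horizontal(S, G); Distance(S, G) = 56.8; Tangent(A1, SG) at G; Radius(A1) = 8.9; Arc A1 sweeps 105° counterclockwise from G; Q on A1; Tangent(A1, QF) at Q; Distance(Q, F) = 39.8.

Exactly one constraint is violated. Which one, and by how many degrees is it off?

Tangent(A1, QF) at Q — off by 7.20°.

S = (0.00, 0.00) ✓; S.y = 0.00, G.y = 0.00 ✓; |SG| = 56.80 ✓; ∠(DG, GS) = 90.00° ✓; |DG| = 8.900 ✓; bearing(D→Q) − bearing(D→G) = 105.0° ✓; |DQ| = 8.900 ✓; ∠(DQ, QF) = 82.80° ✗; |QF| = 39.80 ✓.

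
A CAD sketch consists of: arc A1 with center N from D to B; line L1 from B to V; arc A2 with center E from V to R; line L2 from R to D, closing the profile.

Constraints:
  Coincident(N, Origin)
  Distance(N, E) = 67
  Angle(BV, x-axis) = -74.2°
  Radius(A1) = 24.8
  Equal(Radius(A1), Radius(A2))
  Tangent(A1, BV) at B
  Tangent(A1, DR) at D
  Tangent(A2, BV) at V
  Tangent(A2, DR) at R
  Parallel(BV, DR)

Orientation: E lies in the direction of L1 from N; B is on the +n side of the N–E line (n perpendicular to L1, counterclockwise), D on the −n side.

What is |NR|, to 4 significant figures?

71.44

Tangency of A1 to both parallel lines with radius 24.8 puts B and D at N ± 24.8·n: B = (23.86, 6.753), D = (-23.86, -6.753). Equal radii place V and R the same way about E: V = E + 24.8·n = (42.11, -57.72), R = E − 24.8·n = (-5.620, -71.22). Then |NR| = |R − N| = 71.44.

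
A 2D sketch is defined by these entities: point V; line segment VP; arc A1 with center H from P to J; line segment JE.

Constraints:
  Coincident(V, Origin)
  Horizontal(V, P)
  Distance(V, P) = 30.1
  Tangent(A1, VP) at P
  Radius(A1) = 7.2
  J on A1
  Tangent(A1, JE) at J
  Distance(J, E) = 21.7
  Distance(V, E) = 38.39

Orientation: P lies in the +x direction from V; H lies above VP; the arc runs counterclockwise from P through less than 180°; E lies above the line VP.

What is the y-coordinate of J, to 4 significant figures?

11.02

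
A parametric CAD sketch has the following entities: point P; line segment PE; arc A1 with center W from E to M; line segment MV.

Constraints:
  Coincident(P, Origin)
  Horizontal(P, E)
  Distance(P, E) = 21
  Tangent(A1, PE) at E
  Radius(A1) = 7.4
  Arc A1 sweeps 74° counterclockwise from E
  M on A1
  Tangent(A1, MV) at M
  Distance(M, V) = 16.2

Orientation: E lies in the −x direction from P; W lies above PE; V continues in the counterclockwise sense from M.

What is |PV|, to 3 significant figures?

23.0

P is at the origin; PE is horizontal with |PE| = 21.0 and E on the −x side, so E = (-21.0, 0.00). The tangent condition forces WE to be normal to PE, so W = E + (0, 7.4) = (-21.0, 7.40). On A1, E sits at bearing -90° from W; a 74° counterclockwise sweep puts M at bearing -16°, so M = W + 7.4·(cos -16°, sin -16°) = (-13.9, 5.36). Tangency of A1 to MV means the radius WM is perpendicular to MV, so MV runs along (−sin -16°, cos -16°); with |MV| = 16.2, V = (-9.42, 20.9). Then |PV| = |V − P| = 23.0.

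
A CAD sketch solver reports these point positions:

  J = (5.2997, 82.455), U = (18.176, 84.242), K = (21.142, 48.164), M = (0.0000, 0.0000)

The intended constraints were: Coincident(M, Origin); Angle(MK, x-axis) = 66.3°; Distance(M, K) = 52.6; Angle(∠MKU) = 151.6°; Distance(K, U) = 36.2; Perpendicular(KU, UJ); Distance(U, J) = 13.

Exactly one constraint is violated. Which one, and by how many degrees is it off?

Perpendicular(KU, UJ) — off by 3.20°.

M = (0.00, 0.00) ✓; MK at 66.30° ✓; |MK| = 52.60 ✓; ∠MKU = 151.6° ✓; |KU| = 36.20 ✓; ∠(KU, UJ) = 93.20° ✗; |UJ| = 13.00 ✓.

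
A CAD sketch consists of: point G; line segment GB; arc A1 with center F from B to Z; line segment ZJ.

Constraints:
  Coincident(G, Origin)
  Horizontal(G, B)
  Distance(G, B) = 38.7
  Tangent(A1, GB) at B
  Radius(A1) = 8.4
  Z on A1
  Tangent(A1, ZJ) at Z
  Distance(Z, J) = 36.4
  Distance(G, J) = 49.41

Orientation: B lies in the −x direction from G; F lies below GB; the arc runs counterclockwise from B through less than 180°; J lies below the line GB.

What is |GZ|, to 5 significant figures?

47.439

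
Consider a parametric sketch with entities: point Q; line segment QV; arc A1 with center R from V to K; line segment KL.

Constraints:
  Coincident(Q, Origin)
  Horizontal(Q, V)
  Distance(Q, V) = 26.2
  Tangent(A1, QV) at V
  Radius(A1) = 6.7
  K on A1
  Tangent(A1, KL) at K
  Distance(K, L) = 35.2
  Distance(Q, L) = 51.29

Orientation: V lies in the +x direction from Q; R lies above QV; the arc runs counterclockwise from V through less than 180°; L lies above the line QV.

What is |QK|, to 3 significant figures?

33.7

Checks: |RK| = 6.700 ✓; ∠(RK, KL) = 90.00° ✓; |KL| = 35.20 ✓; |QL| = 51.29 ✓.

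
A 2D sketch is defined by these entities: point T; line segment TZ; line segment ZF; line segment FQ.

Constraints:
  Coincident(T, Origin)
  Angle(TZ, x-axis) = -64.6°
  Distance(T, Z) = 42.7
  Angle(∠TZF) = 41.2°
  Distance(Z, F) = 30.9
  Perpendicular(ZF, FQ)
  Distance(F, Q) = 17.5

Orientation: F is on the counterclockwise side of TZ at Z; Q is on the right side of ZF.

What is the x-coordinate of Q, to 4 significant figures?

43.57

T is at the origin; TZ runs at -64.6° with length 42.7, so Z = 42.7·(cos -64.6°, sin -64.6°) = (18.32, -38.57). ∠TZF = 41.2°, so ZF runs at -64.6° + (180° − 41.2°) = 74.20° from the x-axis; with |ZF| = 30.9, F = Z + 30.9·(cos 74.20°, sin 74.20°) = (26.73, -8.840). ZF ⟂ FQ; with |FQ| = 17.5 on the right of ZF, Q = F + 17.5·(0.9622, -0.2723) = (43.57, -13.60). So Q.x = 43.57.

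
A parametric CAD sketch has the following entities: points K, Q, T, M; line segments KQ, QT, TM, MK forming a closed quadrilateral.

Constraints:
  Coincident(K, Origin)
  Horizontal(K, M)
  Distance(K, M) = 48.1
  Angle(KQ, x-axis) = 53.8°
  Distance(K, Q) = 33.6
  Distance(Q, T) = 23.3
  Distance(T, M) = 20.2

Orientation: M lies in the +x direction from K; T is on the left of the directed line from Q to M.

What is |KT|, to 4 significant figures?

45.94

K is at the origin; K and M share the same y with |KM| = 48.1 and M in +x, so M = (48.1, 0). KQ runs at 53.8° with |KQ| = 33.6, so Q = (19.84, 27.11). T is determined by |QT| = 23.3 and |TM| = 20.2 together: it lies at the intersection of circle(Q, 23.3) and circle(M, 20.2). With |QM| = 39.16, the foot of the radical line on QM is 21.30 from Q and the perpendicular offset is √(23.3² − 21.30²) = 9.440. Taking the left-of-QM solution: T = (41.75, 19.18).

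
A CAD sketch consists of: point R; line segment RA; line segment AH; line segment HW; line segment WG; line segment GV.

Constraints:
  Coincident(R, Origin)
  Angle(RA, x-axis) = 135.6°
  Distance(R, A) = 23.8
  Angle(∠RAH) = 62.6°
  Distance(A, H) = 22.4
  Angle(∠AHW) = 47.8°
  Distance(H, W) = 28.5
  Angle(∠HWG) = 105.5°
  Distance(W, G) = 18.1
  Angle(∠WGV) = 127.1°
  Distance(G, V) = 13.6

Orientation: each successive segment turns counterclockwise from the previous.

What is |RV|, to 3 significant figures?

34.0

∠HWG = 105.5° gives WG at 99.7° from the x-axis; with |WG| = 18.1, G = (-0.816, 25.2). ∠WGV = 127.1° gives GV at 153° from the x-axis; with |GV| = 13.6, V = (-12.9, 31.5). Then |RV| = |V − R| = 34.0.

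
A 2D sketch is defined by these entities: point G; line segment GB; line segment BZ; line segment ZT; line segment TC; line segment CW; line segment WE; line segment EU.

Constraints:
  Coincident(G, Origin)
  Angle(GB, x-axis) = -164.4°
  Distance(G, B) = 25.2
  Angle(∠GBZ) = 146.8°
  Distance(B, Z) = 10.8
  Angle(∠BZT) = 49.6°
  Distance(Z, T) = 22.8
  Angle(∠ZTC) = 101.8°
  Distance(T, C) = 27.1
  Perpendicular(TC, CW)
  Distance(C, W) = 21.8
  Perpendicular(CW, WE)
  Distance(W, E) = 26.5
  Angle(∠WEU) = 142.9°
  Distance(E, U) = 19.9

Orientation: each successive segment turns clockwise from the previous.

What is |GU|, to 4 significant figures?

35.28

G is at the origin; GB runs at -164.4° with length 25.2, so B = (-24.27, -6.777). ∠GBZ = 146.8° gives BZ at 162.4° from the x-axis; with |BZ| = 10.8, Z = (-34.57, -3.511). ∠BZT = 49.6° gives ZT at 32.00° from the x-axis; with |ZT| = 22.8, T = (-15.23, 8.571). ∠ZTC = 101.8° gives TC at -46.20° from the x-axis; with |TC| = 27.1, C = (3.526, -10.99). TC is perpendicular to CW, so CW runs at -136.2°; with |CW| = 21.8, W = (-12.21, -26.08). The perpendicularity gives WE at right angles to CW, so WE runs at 133.8°; with |WE| = 26.5, E = (-30.55, -6.951). ∠WEU = 142.9° gives EU at 96.70° from the x-axis; with |EU| = 19.9, U = (-32.87, 12.81). Then |GU| = |U − G| = 35.28.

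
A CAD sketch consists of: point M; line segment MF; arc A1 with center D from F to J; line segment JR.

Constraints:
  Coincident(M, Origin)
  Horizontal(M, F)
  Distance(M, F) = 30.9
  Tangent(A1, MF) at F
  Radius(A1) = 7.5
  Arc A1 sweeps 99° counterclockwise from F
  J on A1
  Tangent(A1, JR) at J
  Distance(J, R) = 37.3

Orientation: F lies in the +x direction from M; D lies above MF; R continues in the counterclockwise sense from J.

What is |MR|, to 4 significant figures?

55.91

On A1, F sits at bearing -90° from D; a 99° counterclockwise sweep puts J at bearing 9°, so J = D + 7.5·(cos 9°, sin 9°) = (38.31, 8.673). A1 meets JR tangentially, so DJ is at right angles to JR, so JR runs along (−sin 9°, cos 9°); with |JR| = 37.3, R = (32.47, 45.51). Then |MR| = |R − M| = 55.91.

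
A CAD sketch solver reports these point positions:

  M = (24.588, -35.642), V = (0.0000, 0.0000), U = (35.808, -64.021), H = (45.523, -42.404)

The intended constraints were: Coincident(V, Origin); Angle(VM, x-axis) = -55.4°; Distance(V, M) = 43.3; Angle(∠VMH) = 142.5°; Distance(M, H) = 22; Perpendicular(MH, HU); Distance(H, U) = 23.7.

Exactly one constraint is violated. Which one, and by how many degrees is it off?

Perpendicular(MH, HU) — off by 6.30°.

V = (0.00, 0.00) ✓; VM at -55.40° ✓; |VM| = 43.30 ✓; ∠VMH = 142.5° ✓; |MH| = 22.00 ✓; ∠(MH, HU) = 96.30° ✗; |HU| = 23.70 ✓.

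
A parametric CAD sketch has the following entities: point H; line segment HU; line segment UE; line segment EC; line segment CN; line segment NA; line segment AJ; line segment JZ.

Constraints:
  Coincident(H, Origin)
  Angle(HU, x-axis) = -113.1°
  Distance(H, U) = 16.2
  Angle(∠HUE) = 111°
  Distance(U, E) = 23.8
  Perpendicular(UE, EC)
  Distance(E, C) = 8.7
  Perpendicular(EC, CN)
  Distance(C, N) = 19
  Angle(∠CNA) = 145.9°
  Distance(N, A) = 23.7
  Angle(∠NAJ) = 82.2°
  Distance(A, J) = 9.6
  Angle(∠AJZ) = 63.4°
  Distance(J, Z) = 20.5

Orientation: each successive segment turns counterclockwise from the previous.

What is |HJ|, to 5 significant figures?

26.983

H is at the origin; HU runs at -113.1° with length 16.2, so U = (-6.3559, -14.901). ∠HUE = 111.0° gives UE at -44.100° from the x-axis; with |UE| = 23.8, E = (10.736, -31.464). The perpendicularity gives EC at right angles to UE, so EC runs at 45.900°; with |EC| = 8.7, C = (16.790, -25.216). EC is perpendicular to CN, so CN runs at 135.90°; with |CN| = 19.0, N = (3.1456, -11.994). ∠CNA = 145.9° gives NA at 170.00° from the x-axis; with |NA| = 23.7, A = (-20.194, -7.8783). ∠NAJ = 82.2° gives AJ at -92.200° from the x-axis; with |AJ| = 9.6, J = (-20.563, -17.471). Then |HJ| = |J − H| = 26.983.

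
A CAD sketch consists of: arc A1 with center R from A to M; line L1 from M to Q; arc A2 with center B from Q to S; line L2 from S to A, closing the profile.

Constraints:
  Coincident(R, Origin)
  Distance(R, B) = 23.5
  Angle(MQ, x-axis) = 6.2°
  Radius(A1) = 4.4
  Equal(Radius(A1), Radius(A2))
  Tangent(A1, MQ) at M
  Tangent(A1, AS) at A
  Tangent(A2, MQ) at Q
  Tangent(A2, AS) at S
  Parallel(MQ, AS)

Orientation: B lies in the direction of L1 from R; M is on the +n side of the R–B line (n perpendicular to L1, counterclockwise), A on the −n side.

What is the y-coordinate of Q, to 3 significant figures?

6.91

The slot axis is L1's direction at 6.2°, so u = (cos 6.2°, sin 6.2°) = (0.994, 0.108) and n = (−sin 6.2°, cos 6.2°) = (-0.108, 0.994). R is at the origin and B lies 23.5 along u from R, so B = 23.5·u = (23.4, 2.54). Tangency of A1 to both parallel lines with radius 4.4 puts M and A at R ± 4.4·n: M = (-0.475, 4.37), A = (0.475, -4.37). Equal radii place Q and S the same way about B: Q = B + 4.4·n = (22.9, 6.91), S = B − 4.4·n = (23.8, -1.84). So Q.y = 6.91.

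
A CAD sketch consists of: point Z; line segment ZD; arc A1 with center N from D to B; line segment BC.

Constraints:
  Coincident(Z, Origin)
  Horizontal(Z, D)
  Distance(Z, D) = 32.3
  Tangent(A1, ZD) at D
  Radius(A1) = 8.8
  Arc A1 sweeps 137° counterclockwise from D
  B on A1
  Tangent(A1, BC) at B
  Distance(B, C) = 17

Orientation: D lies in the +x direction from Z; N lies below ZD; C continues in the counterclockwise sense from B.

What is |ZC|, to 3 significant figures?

47.1

Z is at the origin; Z and D share the same y with |ZD| = 32.3 and D on the +x side, so D = (32.3, 0.00). Since A1 is tangent to ZD there, ND ⟂ ZD, so N = D + (0, -8.8) = (32.3, -8.80). On A1, D sits at bearing 90° from N; a 137° counterclockwise sweep puts B at bearing 227°, so B = N + 8.8·(cos 227°, sin 227°) = (26.3, -15.2). The tangent condition forces NB to be normal to BC, so BC runs along (−sin 227°, cos 227°); with |BC| = 17.0, C = (38.7, -26.8). Then |ZC| = |C − Z| = 47.1.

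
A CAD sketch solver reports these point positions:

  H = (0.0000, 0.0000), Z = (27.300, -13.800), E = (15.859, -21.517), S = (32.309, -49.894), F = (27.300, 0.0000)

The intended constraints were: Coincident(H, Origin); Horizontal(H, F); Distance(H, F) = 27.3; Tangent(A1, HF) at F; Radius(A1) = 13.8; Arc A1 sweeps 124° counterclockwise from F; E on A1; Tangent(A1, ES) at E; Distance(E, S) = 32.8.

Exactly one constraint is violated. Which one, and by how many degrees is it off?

Tangent(A1, ES) at E — off by 3.90°.

H = (0.00, 0.00) ✓; H.y = 0.00, F.y = 0.00 ✓; |HF| = 27.30 ✓; ∠(ZF, FH) = 90.00° ✓; |ZF| = 13.80 ✓; bearing(Z→E) − bearing(Z→F) = 124.0° ✓; |ZE| = 13.80 ✓; ∠(ZE, ES) = 93.90° ✗; |ES| = 32.80 ✓.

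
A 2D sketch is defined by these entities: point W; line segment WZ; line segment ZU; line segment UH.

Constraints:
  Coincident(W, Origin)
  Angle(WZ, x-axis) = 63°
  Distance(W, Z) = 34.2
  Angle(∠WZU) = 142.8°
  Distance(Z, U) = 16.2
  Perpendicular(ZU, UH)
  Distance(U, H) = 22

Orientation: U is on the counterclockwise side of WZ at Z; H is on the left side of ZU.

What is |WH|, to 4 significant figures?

43.46

W is at the origin; WZ runs at 63.0° with length 34.2, so Z = 34.2·(cos 63.0°, sin 63.0°) = (15.53, 30.47). ∠WZU = 142.8°, so ZU runs at 63.0° + (180° − 142.8°) = 100.2° from the x-axis; with |ZU| = 16.2, U = Z + 16.2·(cos 100.2°, sin 100.2°) = (12.66, 46.42). ZU ⟂ UH; with |UH| = 22.0 on the left of ZU, H = U + 22.0·(-0.9842, -0.1771) = (-8.995, 42.52). Then |WH| = |H − W| = 43.46.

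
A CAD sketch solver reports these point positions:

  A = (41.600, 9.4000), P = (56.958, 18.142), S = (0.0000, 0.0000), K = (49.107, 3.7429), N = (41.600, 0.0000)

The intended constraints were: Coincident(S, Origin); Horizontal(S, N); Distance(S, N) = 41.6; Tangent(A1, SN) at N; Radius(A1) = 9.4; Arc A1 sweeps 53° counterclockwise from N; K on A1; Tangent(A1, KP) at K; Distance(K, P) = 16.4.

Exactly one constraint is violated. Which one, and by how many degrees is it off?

Tangent(A1, KP) at K — off by 8.40°.

S = (0.00, 0.00) ✓; S.y = 0.00, N.y = 0.00 ✓; |SN| = 41.60 ✓; ∠(AN, NS) = 90.00° ✓; |AN| = 9.400 ✓; bearing(A→K) − bearing(A→N) = 53.00° ✓; |AK| = 9.400 ✓; ∠(AK, KP) = 81.60° ✗; |KP| = 16.40 ✓.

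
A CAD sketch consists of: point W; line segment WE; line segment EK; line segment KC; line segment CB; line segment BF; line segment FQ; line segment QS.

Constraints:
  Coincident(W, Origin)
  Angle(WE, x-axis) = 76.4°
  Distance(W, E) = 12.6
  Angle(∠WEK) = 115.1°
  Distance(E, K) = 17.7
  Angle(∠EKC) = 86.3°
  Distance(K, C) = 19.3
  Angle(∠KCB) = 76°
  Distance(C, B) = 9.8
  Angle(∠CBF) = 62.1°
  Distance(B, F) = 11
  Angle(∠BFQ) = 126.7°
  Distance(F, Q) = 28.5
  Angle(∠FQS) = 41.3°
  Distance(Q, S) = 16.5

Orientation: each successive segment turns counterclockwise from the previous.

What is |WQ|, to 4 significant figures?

48.51

W is at the origin; WE runs at 76.4° with length 12.6, so E = (2.963, 12.25). ∠WEK = 115.1° gives EK at 141.3° from the x-axis; with |EK| = 17.7, K = (-10.85, 23.31). ∠EKC = 86.3° gives KC at -125.0° from the x-axis; with |KC| = 19.3, C = (-21.92, 7.504). ∠KCB = 76.0° gives CB at -21.00° from the x-axis; with |CB| = 9.8, B = (-12.77, 3.992). ∠CBF = 62.1° gives BF at 96.90° from the x-axis; with |BF| = 11.0, F = (-14.09, 14.91). ∠BFQ = 126.7° gives FQ at 150.2° from the x-axis; with |FQ| = 28.5, Q = (-38.82, 29.08). Then |WQ| = |Q − W| = 48.51.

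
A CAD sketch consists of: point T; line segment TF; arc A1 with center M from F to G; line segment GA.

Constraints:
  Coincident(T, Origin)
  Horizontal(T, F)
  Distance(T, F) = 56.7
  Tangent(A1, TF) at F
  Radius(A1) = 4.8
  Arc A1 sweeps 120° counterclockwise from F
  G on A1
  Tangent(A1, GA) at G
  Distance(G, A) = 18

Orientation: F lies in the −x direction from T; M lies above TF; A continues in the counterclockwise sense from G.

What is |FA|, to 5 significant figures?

23.297

T is at the origin; T and F share the same y with |TF| = 56.7 and F on the −x side, so F = (-56.700, 0.0000). Since A1 is tangent to TF there, MF ⟂ TF, so M = F + (0, 4.8) = (-56.700, 4.8000). On A1, F sits at bearing -90° from M; a 120° counterclockwise sweep puts G at bearing 30°, so G = M + 4.8·(cos 30°, sin 30°) = (-52.543, 7.2000). A1 meets GA tangentially, so MG is at right angles to GA, so GA runs along (−sin 30°, cos 30°); with |GA| = 18.0, A = (-61.543, 22.788). Then |FA| = |A − F| = 23.297.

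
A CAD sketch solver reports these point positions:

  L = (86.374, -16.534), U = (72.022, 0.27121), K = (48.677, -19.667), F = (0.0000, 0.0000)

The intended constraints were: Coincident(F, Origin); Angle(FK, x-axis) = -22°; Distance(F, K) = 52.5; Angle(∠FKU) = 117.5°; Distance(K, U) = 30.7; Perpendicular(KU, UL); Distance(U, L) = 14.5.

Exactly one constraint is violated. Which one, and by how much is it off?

Distance(U, L) = 14.5 — off by 7.60.

F = (0.00, 0.00) ✓; FK at -22.00° ✓; |FK| = 52.50 ✓; ∠FKU = 117.5° ✓; |KU| = 30.70 ✓; ∠(KU, UL) = 90.00° ✓; |UL| = 22.10 ✗.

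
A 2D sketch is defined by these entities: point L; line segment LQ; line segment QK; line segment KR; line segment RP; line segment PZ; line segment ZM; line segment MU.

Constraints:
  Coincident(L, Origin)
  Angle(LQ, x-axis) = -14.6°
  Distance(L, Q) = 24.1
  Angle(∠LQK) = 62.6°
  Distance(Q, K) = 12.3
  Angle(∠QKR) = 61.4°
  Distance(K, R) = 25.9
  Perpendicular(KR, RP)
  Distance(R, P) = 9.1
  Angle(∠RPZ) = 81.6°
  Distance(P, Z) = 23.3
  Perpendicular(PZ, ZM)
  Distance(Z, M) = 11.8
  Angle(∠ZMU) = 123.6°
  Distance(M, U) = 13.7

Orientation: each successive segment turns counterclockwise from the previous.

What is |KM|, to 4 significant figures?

7.526

L is at the origin; LQ runs at -14.6° with length 24.1, so Q = (23.32, -6.075). ∠LQK = 62.6° gives QK at 102.8° from the x-axis; with |QK| = 12.3, K = (20.60, 5.919). ∠QKR = 61.4° gives KR at -138.6° from the x-axis; with |KR| = 25.9, R = (1.169, -11.21). The perpendicularity gives RP at right angles to KR, so RP runs at -48.60°; with |RP| = 9.1, P = (7.187, -18.03). ∠RPZ = 81.6° gives PZ at 49.80° from the x-axis; with |PZ| = 23.3, Z = (22.23, -0.2381). The perpendicularity gives ZM at right angles to PZ, so ZM runs at 139.8°; with |ZM| = 11.8, M = (13.21, 7.378). Then |KM| = |M − K| = 7.526.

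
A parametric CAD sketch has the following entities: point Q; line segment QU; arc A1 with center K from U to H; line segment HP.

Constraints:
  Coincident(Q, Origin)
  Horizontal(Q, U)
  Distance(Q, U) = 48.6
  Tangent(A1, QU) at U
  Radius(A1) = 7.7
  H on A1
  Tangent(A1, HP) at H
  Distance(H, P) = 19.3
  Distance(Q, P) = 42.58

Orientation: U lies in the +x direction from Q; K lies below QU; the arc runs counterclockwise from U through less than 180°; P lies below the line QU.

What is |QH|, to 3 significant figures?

41.6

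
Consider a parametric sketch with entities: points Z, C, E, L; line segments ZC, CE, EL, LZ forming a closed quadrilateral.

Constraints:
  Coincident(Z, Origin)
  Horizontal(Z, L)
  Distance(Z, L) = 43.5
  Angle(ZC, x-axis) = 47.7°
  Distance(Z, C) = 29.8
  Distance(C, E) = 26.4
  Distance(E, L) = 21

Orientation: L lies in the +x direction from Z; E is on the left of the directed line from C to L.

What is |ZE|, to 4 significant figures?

50.87

Checks: |CE| = 26.40 ✓; |EL| = 21.00 ✓.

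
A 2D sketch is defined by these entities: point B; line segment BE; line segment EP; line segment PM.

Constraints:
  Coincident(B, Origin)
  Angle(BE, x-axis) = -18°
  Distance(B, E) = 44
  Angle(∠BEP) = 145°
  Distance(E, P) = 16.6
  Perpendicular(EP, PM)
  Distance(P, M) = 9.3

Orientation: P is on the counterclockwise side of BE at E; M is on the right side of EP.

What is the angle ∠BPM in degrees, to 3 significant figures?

116°

B is at the origin; BE runs at -18.0° with length 44.0, so E = 44.0·(cos -18.0°, sin -18.0°) = (41.8, -13.6). ∠BEP = 145.0°, so EP runs at -18.0° + (180° − 145.0°) = 17.0° from the x-axis; with |EP| = 16.6, P = E + 16.6·(cos 17.0°, sin 17.0°) = (57.7, -8.74). The perpendicularity gives PM at right angles to EP; with |PM| = 9.3 on the right of EP, M = P + 9.3·(0.292, -0.956) = (60.4, -17.6). Then cos ∠BPM = PB·PM / (|PB||PM|), giving 116°.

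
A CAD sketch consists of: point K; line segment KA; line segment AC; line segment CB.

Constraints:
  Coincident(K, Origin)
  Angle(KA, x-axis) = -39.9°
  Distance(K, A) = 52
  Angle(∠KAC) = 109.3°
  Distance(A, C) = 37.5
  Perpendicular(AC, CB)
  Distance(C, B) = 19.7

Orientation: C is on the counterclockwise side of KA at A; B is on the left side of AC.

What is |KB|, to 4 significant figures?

62.08

K is at the origin; KA runs at -39.9° with length 52.0, so A = 52.0·(cos -39.9°, sin -39.9°) = (39.89, -33.36). ∠KAC = 109.3°, so AC runs at -39.9° + (180° − 109.3°) = 30.80° from the x-axis; with |AC| = 37.5, C = A + 37.5·(cos 30.80°, sin 30.80°) = (72.10, -14.15). AC ⟂ CB; with |CB| = 19.7 on the left of AC, B = C + 19.7·(-0.5120, 0.8590) = (62.02, 2.768). Then |KB| = |B − K| = 62.08.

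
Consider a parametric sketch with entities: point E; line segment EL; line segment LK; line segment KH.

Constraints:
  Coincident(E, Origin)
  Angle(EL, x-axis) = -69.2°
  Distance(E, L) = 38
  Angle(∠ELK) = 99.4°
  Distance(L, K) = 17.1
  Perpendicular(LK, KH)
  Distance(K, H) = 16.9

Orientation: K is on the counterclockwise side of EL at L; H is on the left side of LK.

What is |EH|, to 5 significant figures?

31.099

E is at the origin; EL runs at -69.2° with length 38.0, so L = 38.0·(cos -69.2°, sin -69.2°) = (13.494, -35.523). ∠ELK = 99.4°, so LK runs at -69.2° + (180° − 99.4°) = 11.400° from the x-axis; with |LK| = 17.1, K = L + 17.1·(cos 11.400°, sin 11.400°) = (30.257, -32.143). The perpendicularity gives KH at right angles to LK; with |KH| = 16.9 on the left of LK, H = K + 16.9·(-0.19766, 0.98027) = (26.916, -15.577). Then |EH| = |H − E| = 31.099.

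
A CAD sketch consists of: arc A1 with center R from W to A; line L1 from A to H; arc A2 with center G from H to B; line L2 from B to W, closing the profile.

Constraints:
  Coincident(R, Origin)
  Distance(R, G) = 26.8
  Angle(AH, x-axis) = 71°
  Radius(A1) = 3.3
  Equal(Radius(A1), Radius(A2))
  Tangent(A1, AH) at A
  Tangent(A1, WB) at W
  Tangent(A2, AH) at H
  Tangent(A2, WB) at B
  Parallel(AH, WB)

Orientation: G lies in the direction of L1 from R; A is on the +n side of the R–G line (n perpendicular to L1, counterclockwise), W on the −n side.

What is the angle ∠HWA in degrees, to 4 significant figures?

76.17°

Tangency of A1 to both parallel lines with radius 3.3 puts A and W at R ± 3.3·n: A = (-3.120, 1.074), W = (3.120, -1.074). Equal radii place H and B the same way about G: H = G + 3.3·n = (5.605, 26.41), B = G − 3.3·n = (11.85, 24.27). Then cos ∠HWA = WH·WA / (|WH||WA|), giving 76.17°.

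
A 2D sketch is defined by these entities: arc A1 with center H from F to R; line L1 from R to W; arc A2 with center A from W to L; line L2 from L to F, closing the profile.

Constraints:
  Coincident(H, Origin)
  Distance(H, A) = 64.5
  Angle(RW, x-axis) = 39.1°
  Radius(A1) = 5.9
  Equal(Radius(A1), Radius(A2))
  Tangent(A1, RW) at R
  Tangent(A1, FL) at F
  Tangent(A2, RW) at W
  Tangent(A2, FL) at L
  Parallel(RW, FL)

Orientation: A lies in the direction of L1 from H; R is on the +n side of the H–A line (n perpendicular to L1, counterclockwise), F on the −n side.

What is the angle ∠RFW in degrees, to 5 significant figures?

79.633°

Tangency of A1 to both parallel lines with radius 5.9 puts R and F at H ± 5.9·n: R = (-3.7210, 4.5787), F = (3.7210, -4.5787). Equal radii place W and L the same way about A: W = A + 5.9·n = (46.334, 45.257), L = A − 5.9·n = (53.776, 36.100). Then cos ∠RFW = FR·FW / (|FR||FW|), giving 79.633°.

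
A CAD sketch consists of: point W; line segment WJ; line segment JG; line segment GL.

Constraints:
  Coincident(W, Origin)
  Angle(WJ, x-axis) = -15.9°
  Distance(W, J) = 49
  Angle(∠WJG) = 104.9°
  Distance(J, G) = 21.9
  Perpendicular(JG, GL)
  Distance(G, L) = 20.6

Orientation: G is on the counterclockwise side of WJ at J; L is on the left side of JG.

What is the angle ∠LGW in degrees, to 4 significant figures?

36.08°

∠WJG = 104.9°, so JG runs at -15.9° + (180° − 104.9°) = 59.20° from the x-axis; with |JG| = 21.9, G = J + 21.9·(cos 59.20°, sin 59.20°) = (58.34, 5.387). The perpendicularity gives GL at right angles to JG; with |GL| = 20.6 on the left of JG, L = G + 20.6·(-0.8590, 0.5120) = (40.64, 15.94). Then cos ∠LGW = GL·GW / (|GL||GW|), giving 36.08°.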